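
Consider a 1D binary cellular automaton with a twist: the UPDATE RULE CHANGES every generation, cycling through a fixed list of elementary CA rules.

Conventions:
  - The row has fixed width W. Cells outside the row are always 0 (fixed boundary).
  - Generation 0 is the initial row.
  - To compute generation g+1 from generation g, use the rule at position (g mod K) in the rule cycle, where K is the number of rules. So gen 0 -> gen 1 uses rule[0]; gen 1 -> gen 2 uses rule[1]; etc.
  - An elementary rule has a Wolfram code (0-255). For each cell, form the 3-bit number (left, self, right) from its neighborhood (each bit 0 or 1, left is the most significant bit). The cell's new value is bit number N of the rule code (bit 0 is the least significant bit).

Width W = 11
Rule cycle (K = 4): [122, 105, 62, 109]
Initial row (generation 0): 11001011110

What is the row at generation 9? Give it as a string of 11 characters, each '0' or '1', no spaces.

Gen 0: 11001011110
Gen 1 (rule 122): 11110110011
Gen 2 (rule 105): 10011110011
Gen 3 (rule 62): 11110001110
Gen 4 (rule 109): 10010101010
Gen 5 (rule 122): 01101010101
Gen 6 (rule 105): 01110101010
Gen 7 (rule 62): 11001111111
Gen 8 (rule 109): 11001000001
Gen 9 (rule 122): 11110100010

Answer: 11110100010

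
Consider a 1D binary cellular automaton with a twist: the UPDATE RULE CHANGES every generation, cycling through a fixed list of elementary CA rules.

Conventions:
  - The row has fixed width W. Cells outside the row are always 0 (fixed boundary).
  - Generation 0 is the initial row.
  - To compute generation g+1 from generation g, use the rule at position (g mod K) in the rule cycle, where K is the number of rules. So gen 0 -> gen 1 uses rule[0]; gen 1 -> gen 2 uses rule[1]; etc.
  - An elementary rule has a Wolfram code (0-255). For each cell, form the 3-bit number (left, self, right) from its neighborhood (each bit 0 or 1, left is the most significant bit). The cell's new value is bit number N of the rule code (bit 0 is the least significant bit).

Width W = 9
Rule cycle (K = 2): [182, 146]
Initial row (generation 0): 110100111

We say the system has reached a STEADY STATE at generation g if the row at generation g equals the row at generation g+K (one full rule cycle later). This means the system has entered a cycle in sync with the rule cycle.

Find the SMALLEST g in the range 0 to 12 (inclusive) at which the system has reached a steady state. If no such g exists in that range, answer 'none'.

Answer: 10

Derivation:
Gen 0: 110100111
Gen 1 (rule 182): 001111010
Gen 2 (rule 146): 010110001
Gen 3 (rule 182): 111001011
Gen 4 (rule 146): 010110000
Gen 5 (rule 182): 111001000
Gen 6 (rule 146): 010110100
Gen 7 (rule 182): 111001110
Gen 8 (rule 146): 010110101
Gen 9 (rule 182): 111001111
Gen 10 (rule 146): 010110110
Gen 11 (rule 182): 111001001
Gen 12 (rule 146): 010110110
Gen 13 (rule 182): 111001001
Gen 14 (rule 146): 010110110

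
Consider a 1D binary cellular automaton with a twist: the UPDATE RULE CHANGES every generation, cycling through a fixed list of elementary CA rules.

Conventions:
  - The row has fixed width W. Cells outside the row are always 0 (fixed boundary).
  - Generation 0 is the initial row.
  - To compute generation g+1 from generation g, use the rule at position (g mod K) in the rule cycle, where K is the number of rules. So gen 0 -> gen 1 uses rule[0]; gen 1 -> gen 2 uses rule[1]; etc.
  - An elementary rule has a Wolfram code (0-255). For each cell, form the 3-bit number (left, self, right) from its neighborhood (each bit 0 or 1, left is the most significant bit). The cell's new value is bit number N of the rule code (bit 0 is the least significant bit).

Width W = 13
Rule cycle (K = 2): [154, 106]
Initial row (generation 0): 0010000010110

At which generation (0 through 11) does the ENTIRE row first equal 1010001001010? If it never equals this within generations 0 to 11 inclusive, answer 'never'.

Gen 0: 0010000010110
Gen 1 (rule 154): 0101000100101
Gen 2 (rule 106): 1010001001010
Gen 3 (rule 154): 0001010110001
Gen 4 (rule 106): 0010101110010
Gen 5 (rule 154): 0100001101101
Gen 6 (rule 106): 1000011111110
Gen 7 (rule 154): 0100111111101
Gen 8 (rule 106): 1001100000110
Gen 9 (rule 154): 0111010001101
Gen 10 (rule 106): 1101100011110
Gen 11 (rule 154): 1001010111101

Answer: 2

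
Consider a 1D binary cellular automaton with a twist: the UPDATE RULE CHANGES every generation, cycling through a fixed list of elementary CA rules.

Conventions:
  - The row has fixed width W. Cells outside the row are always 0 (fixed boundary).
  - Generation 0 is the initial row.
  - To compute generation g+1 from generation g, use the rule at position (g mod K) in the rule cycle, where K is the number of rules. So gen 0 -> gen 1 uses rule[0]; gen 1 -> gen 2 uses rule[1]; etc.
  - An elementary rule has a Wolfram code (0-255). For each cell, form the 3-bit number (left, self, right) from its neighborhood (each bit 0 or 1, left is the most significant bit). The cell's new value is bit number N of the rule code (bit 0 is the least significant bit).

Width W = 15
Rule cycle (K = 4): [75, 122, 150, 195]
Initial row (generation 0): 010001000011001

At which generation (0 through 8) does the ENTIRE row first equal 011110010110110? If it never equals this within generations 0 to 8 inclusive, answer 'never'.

Answer: never

Derivation:
Gen 0: 010001000011001
Gen 1 (rule 75): 100110011111010
Gen 2 (rule 122): 011111110001101
Gen 3 (rule 150): 101111101010001
Gen 4 (rule 195): 000111100000110
Gen 5 (rule 75): 111100101111110
Gen 6 (rule 122): 100111011000011
Gen 7 (rule 150): 111010000100100
Gen 8 (rule 195): 011000111001001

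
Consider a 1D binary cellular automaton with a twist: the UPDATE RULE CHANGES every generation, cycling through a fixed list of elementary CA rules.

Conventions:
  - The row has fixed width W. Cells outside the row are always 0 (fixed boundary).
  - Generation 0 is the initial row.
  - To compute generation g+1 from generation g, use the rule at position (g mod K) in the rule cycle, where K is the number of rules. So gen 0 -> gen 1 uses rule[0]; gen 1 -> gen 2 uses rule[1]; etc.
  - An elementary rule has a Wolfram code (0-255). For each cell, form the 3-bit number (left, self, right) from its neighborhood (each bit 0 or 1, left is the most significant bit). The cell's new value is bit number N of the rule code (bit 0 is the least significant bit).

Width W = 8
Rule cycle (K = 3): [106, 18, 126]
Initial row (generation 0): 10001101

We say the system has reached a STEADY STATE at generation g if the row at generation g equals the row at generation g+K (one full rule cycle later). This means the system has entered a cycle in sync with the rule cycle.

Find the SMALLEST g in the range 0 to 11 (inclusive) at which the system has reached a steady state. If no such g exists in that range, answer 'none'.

Gen 0: 10001101
Gen 1 (rule 106): 00011110
Gen 2 (rule 18): 00100001
Gen 3 (rule 126): 01110011
Gen 4 (rule 106): 11010111
Gen 5 (rule 18): 00000000
Gen 6 (rule 126): 00000000
Gen 7 (rule 106): 00000000
Gen 8 (rule 18): 00000000
Gen 9 (rule 126): 00000000
Gen 10 (rule 106): 00000000
Gen 11 (rule 18): 00000000
Gen 12 (rule 126): 00000000
Gen 13 (rule 106): 00000000
Gen 14 (rule 18): 00000000

Answer: 5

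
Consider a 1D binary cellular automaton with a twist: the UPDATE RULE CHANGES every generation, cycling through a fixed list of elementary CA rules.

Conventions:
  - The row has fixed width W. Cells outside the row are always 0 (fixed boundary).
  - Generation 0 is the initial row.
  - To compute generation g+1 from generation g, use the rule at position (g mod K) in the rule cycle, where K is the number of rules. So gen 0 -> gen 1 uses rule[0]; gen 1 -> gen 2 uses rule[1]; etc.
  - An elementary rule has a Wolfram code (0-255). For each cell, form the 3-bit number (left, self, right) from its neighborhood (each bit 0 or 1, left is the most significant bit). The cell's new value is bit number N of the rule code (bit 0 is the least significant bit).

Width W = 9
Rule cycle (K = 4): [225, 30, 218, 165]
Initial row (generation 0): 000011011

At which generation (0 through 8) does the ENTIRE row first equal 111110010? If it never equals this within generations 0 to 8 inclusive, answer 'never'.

Gen 0: 000011011
Gen 1 (rule 225): 111001101
Gen 2 (rule 30): 100111001
Gen 3 (rule 218): 011111110
Gen 4 (rule 165): 001111100
Gen 5 (rule 225): 100111101
Gen 6 (rule 30): 111100001
Gen 7 (rule 218): 111110010
Gen 8 (rule 165): 011100010

Answer: 7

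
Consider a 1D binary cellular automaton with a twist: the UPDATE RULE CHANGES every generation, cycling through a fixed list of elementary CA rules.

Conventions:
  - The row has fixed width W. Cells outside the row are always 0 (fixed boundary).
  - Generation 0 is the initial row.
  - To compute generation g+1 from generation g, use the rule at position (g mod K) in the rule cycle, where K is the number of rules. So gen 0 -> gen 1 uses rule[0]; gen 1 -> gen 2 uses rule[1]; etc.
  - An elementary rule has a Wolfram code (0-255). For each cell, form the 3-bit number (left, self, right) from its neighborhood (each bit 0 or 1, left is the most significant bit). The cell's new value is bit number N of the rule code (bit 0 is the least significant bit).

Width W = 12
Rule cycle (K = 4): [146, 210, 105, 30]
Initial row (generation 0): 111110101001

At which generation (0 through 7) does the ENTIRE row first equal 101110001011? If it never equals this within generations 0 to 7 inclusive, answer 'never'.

Gen 0: 111110101001
Gen 1 (rule 146): 011100000110
Gen 2 (rule 210): 101110001011
Gen 3 (rule 105): 011010100111
Gen 4 (rule 30): 110010111100
Gen 5 (rule 146): 001100011010
Gen 6 (rule 210): 010110101001
Gen 7 (rule 105): 001111010000

Answer: 2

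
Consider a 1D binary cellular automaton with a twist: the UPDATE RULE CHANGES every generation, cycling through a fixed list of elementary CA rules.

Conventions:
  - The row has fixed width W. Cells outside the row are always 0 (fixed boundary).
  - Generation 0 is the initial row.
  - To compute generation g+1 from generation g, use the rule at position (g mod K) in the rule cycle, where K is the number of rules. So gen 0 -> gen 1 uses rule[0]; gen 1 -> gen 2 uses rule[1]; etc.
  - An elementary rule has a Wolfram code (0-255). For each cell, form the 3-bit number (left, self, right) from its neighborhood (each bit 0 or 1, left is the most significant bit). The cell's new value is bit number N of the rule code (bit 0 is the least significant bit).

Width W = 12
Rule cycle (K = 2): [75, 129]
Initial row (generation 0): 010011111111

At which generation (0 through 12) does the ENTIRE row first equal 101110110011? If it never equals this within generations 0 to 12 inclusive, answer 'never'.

Answer: never

Derivation:
Gen 0: 010011111111
Gen 1 (rule 75): 100110000001
Gen 2 (rule 129): 000000111100
Gen 3 (rule 75): 111111100101
Gen 4 (rule 129): 011111000000
Gen 5 (rule 75): 110001011111
Gen 6 (rule 129): 000100001110
Gen 7 (rule 75): 111001111010
Gen 8 (rule 129): 010000110000
Gen 9 (rule 75): 100111110111
Gen 10 (rule 129): 000011100010
Gen 11 (rule 75): 111110101100
Gen 12 (rule 129): 011100000001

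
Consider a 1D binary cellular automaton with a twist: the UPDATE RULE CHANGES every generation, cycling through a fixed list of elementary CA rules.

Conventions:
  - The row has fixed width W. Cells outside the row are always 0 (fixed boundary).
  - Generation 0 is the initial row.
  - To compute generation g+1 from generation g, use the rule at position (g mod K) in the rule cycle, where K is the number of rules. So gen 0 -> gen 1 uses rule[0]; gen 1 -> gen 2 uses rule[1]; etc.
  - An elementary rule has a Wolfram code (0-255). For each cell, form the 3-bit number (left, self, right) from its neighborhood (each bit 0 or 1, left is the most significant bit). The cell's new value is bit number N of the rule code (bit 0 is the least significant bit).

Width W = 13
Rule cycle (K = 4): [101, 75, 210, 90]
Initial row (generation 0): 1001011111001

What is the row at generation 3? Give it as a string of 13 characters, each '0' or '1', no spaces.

Gen 0: 1001011111001
Gen 1 (rule 101): 1001100001001
Gen 2 (rule 75): 0011101110010
Gen 3 (rule 210): 0101100111101

Answer: 0101100111101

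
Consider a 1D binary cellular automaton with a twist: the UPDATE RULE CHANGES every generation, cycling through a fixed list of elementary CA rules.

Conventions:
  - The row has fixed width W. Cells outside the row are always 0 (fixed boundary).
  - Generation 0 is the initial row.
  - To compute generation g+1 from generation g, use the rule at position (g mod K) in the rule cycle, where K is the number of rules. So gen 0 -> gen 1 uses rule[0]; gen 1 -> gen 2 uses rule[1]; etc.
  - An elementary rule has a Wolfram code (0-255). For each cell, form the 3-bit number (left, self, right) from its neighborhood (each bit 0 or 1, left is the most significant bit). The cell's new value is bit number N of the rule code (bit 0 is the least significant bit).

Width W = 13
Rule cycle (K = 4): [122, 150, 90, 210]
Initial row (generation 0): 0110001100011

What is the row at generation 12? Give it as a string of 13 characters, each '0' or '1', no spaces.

Gen 0: 0110001100011
Gen 1 (rule 122): 1111011110111
Gen 2 (rule 150): 0110001100010
Gen 3 (rule 90): 1111011110101
Gen 4 (rule 210): 0111001110000
Gen 5 (rule 122): 1101111011000
Gen 6 (rule 150): 0000110000100
Gen 7 (rule 90): 0001111001010
Gen 8 (rule 210): 0010111110001
Gen 9 (rule 122): 0101100011010
Gen 10 (rule 150): 1100010100011
Gen 11 (rule 90): 1110100010111
Gen 12 (rule 210): 0110010100011

Answer: 0110010100011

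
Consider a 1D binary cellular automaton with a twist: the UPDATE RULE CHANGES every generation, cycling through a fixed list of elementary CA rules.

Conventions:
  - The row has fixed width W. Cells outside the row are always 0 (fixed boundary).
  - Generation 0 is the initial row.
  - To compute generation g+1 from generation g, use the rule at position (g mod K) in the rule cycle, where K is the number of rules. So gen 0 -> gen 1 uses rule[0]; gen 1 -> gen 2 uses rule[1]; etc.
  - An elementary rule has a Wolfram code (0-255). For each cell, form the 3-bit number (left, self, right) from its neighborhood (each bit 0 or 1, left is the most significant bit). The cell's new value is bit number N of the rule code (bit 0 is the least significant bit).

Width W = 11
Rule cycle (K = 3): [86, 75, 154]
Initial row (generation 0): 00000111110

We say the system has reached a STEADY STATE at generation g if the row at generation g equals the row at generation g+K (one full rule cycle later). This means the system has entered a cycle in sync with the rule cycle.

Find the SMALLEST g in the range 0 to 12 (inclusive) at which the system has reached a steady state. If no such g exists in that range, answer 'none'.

Answer: 7

Derivation:
Gen 0: 00000111110
Gen 1 (rule 86): 00001000011
Gen 2 (rule 75): 11110011111
Gen 3 (rule 154): 11101111110
Gen 4 (rule 86): 00100000011
Gen 5 (rule 75): 11001111111
Gen 6 (rule 154): 10111111110
Gen 7 (rule 86): 10000000011
Gen 8 (rule 75): 00111111111
Gen 9 (rule 154): 01111111110
Gen 10 (rule 86): 10000000011
Gen 11 (rule 75): 00111111111
Gen 12 (rule 154): 01111111110
Gen 13 (rule 86): 10000000011
Gen 14 (rule 75): 00111111111
Gen 15 (rule 154): 01111111110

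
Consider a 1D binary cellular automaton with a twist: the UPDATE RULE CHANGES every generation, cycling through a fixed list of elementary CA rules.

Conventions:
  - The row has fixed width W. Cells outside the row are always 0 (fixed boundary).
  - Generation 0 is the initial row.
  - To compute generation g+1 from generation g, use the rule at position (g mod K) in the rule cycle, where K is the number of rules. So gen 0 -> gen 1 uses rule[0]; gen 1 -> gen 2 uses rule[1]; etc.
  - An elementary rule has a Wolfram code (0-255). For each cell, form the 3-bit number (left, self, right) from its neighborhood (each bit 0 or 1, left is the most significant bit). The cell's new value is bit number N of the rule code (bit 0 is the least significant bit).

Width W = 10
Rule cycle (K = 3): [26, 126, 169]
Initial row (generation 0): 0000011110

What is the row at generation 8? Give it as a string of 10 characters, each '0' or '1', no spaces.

Answer: 1100111011

Derivation:
Gen 0: 0000011110
Gen 1 (rule 26): 0000110001
Gen 2 (rule 126): 0001111011
Gen 3 (rule 169): 1101110110
Gen 4 (rule 26): 1001000101
Gen 5 (rule 126): 1111101111
Gen 6 (rule 169): 1111011110
Gen 7 (rule 26): 1000010001
Gen 8 (rule 126): 1100111011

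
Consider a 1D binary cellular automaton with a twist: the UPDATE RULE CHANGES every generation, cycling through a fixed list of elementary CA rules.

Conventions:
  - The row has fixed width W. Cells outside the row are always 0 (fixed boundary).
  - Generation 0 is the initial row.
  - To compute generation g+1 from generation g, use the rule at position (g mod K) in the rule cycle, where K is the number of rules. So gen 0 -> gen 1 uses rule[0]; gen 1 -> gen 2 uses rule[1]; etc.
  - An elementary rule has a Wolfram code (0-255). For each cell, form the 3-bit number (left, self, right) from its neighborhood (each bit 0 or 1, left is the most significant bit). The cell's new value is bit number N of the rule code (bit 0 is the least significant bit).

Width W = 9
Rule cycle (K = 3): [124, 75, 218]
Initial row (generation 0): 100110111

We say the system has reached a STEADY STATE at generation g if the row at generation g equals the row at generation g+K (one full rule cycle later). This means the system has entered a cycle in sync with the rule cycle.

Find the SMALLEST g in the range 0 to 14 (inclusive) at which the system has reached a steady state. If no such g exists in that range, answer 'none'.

Answer: 12

Derivation:
Gen 0: 100110111
Gen 1 (rule 124): 110111101
Gen 2 (rule 75): 110100100
Gen 3 (rule 218): 110011010
Gen 4 (rule 124): 111011111
Gen 5 (rule 75): 101010001
Gen 6 (rule 218): 000001010
Gen 7 (rule 124): 000001111
Gen 8 (rule 75): 111111001
Gen 9 (rule 218): 111111110
Gen 10 (rule 124): 100000011
Gen 11 (rule 75): 001111111
Gen 12 (rule 218): 011111111
Gen 13 (rule 124): 010000001
Gen 14 (rule 75): 100111110
Gen 15 (rule 218): 011111111
Gen 16 (rule 124): 010000001
Gen 17 (rule 75): 100111110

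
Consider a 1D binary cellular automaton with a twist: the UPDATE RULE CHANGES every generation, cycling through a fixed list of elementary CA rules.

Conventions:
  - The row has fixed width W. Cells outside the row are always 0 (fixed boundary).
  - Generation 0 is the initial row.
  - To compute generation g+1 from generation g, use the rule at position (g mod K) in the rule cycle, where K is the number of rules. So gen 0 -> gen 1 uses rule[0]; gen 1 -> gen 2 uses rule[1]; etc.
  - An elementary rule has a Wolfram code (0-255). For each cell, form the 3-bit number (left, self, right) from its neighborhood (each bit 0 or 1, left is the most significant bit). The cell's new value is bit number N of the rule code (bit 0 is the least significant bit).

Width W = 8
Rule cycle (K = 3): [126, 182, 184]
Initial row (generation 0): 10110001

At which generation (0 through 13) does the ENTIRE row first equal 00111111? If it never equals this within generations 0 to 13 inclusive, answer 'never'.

Answer: 10

Derivation:
Gen 0: 10110001
Gen 1 (rule 126): 11111011
Gen 2 (rule 182): 01110100
Gen 3 (rule 184): 01101010
Gen 4 (rule 126): 11111111
Gen 5 (rule 182): 01111110
Gen 6 (rule 184): 01111101
Gen 7 (rule 126): 11000111
Gen 8 (rule 182): 00101010
Gen 9 (rule 184): 00010101
Gen 10 (rule 126): 00111111
Gen 11 (rule 182): 01011110
Gen 12 (rule 184): 00111101
Gen 13 (rule 126): 01100111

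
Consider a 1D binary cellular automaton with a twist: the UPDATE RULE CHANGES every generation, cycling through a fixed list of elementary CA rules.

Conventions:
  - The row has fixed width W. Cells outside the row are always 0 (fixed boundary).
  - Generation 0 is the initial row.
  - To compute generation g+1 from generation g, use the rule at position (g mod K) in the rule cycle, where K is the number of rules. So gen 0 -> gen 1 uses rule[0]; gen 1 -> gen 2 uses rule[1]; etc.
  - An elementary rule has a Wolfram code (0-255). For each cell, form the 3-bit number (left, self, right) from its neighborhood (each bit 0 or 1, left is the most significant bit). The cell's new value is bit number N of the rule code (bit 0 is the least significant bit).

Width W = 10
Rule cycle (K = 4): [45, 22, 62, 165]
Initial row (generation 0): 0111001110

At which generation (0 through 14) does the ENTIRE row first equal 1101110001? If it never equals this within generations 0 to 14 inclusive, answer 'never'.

Answer: never

Derivation:
Gen 0: 0111001110
Gen 1 (rule 45): 0100001000
Gen 2 (rule 22): 1110011100
Gen 3 (rule 62): 1001110010
Gen 4 (rule 165): 1000100010
Gen 5 (rule 45): 1010101010
Gen 6 (rule 22): 1010101011
Gen 7 (rule 62): 1111111110
Gen 8 (rule 165): 0111111100
Gen 9 (rule 45): 0100000001
Gen 10 (rule 22): 1110000011
Gen 11 (rule 62): 1001000110
Gen 12 (rule 165): 1001010000
Gen 13 (rule 45): 1001110111
Gen 14 (rule 22): 1110000000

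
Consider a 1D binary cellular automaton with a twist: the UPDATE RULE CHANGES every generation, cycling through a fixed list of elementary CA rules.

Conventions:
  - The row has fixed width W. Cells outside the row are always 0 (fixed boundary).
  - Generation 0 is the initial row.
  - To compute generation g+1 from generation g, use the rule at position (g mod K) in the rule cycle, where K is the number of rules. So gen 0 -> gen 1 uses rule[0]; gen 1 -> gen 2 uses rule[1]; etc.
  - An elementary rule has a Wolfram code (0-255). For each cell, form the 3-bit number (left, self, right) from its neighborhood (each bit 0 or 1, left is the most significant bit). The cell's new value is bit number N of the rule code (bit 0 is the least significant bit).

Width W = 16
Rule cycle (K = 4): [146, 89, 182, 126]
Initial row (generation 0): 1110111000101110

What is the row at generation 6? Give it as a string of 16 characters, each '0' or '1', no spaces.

Answer: 0100101101001001

Derivation:
Gen 0: 1110111000101110
Gen 1 (rule 146): 0100010101000101
Gen 2 (rule 89): 0011000000110000
Gen 3 (rule 182): 0100100001001000
Gen 4 (rule 126): 1111110011111100
Gen 5 (rule 146): 0111101101111010
Gen 6 (rule 89): 0100101101001001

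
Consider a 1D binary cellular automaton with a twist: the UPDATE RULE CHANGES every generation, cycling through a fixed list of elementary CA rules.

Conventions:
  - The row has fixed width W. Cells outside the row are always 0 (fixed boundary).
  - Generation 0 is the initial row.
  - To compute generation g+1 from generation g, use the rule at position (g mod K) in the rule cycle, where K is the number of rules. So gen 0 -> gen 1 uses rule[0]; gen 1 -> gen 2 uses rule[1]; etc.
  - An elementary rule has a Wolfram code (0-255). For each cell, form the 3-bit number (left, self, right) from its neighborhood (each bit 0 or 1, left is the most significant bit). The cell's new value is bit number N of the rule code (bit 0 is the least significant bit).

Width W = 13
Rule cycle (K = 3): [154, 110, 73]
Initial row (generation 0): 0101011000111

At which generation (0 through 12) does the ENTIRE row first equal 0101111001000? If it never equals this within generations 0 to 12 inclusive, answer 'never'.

Answer: never

Derivation:
Gen 0: 0101011000111
Gen 1 (rule 154): 1000010101110
Gen 2 (rule 110): 1000111111010
Gen 3 (rule 73): 0010100001000
Gen 4 (rule 154): 0100010010100
Gen 5 (rule 110): 1100110111100
Gen 6 (rule 73): 1100110100101
Gen 7 (rule 154): 1011100011000
Gen 8 (rule 110): 1110100111000
Gen 9 (rule 73): 1010000101011
Gen 10 (rule 154): 0001001000010
Gen 11 (rule 110): 0011011000110
Gen 12 (rule 73): 1011011010110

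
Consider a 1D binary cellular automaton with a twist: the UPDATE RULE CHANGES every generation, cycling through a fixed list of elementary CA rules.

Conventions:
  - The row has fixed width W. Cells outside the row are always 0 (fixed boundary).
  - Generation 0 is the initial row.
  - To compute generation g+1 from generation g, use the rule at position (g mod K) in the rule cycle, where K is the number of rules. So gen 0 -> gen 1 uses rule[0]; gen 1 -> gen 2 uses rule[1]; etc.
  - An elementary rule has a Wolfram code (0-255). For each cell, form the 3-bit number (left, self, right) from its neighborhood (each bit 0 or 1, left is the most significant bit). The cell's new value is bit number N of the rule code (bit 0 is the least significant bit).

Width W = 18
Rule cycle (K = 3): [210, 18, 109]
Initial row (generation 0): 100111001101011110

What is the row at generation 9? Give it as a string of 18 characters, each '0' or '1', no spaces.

Answer: 111010101101111010

Derivation:
Gen 0: 100111001101011110
Gen 1 (rule 210): 011011110100001111
Gen 2 (rule 18): 100000000010010000
Gen 3 (rule 109): 101111111010010111
Gen 4 (rule 210): 000111111001100011
Gen 5 (rule 18): 001000000110010100
Gen 6 (rule 109): 101011110110011101
Gen 7 (rule 210): 000001110011101100
Gen 8 (rule 18): 000010001100000010
Gen 9 (rule 109): 111010101101111010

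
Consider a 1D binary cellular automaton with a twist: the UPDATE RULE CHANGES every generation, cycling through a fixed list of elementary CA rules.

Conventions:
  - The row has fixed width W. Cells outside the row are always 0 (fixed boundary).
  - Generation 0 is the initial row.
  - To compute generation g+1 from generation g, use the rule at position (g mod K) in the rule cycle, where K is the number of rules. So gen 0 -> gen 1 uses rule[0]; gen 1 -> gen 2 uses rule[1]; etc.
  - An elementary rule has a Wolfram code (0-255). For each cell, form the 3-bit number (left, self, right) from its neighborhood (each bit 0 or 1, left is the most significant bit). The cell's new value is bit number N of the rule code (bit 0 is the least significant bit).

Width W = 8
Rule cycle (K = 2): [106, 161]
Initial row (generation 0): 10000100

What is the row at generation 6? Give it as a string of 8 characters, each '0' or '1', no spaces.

Gen 0: 10000100
Gen 1 (rule 106): 00001000
Gen 2 (rule 161): 11100011
Gen 3 (rule 106): 10100111
Gen 4 (rule 161): 01000010
Gen 5 (rule 106): 10000100
Gen 6 (rule 161): 00110001

Answer: 00110001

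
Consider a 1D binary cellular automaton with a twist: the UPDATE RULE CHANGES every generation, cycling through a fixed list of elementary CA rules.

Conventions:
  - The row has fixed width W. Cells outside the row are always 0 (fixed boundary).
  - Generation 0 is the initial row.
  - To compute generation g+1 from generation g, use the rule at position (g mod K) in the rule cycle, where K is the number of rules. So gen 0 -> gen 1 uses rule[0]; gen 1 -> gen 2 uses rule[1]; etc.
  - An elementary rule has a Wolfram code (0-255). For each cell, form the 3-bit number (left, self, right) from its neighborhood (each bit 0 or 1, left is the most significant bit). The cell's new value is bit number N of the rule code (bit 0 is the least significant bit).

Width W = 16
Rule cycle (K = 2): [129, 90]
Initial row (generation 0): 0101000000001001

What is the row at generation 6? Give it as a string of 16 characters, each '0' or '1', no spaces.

Answer: 0000001111000000

Derivation:
Gen 0: 0101000000001001
Gen 1 (rule 129): 0000011111100000
Gen 2 (rule 90): 0000110000110000
Gen 3 (rule 129): 1110000110000111
Gen 4 (rule 90): 1011001111001101
Gen 5 (rule 129): 0000000110000000
Gen 6 (rule 90): 0000001111000000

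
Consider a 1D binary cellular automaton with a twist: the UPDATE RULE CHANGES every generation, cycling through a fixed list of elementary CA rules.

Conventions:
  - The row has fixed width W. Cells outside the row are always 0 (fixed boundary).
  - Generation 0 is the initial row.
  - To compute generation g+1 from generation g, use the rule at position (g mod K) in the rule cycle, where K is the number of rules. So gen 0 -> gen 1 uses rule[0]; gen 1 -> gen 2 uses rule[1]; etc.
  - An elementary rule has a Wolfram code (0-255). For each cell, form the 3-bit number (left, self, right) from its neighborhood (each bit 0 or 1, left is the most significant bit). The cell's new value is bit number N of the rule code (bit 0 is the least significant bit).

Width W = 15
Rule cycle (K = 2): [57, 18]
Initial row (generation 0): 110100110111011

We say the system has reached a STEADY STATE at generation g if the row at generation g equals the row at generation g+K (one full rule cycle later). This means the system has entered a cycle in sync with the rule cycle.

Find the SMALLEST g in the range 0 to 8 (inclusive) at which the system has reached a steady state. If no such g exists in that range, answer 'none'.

Gen 0: 110100110111011
Gen 1 (rule 57): 101010101100110
Gen 2 (rule 18): 000000000011001
Gen 3 (rule 57): 111111111010100
Gen 4 (rule 18): 000000000000010
Gen 5 (rule 57): 111111111111001
Gen 6 (rule 18): 000000000000110
Gen 7 (rule 57): 111111111110101
Gen 8 (rule 18): 000000000000000
Gen 9 (rule 57): 111111111111111
Gen 10 (rule 18): 000000000000000

Answer: 8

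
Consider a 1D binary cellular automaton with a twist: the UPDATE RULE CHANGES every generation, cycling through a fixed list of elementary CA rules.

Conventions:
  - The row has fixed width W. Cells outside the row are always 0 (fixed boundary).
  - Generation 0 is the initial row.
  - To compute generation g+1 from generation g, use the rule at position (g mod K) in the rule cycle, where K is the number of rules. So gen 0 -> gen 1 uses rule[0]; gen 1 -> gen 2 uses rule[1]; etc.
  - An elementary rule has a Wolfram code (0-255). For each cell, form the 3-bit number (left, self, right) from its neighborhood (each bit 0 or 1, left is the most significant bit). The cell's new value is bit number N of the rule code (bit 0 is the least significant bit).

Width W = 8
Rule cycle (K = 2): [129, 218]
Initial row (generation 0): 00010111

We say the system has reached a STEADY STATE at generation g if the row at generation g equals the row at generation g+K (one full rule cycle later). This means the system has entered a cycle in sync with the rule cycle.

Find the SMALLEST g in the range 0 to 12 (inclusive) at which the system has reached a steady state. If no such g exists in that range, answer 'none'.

Gen 0: 00010111
Gen 1 (rule 129): 11000010
Gen 2 (rule 218): 11100101
Gen 3 (rule 129): 01000000
Gen 4 (rule 218): 10100000
Gen 5 (rule 129): 00001111
Gen 6 (rule 218): 00011111
Gen 7 (rule 129): 11001110
Gen 8 (rule 218): 11111111
Gen 9 (rule 129): 01111110
Gen 10 (rule 218): 11111111
Gen 11 (rule 129): 01111110
Gen 12 (rule 218): 11111111
Gen 13 (rule 129): 01111110
Gen 14 (rule 218): 11111111

Answer: 8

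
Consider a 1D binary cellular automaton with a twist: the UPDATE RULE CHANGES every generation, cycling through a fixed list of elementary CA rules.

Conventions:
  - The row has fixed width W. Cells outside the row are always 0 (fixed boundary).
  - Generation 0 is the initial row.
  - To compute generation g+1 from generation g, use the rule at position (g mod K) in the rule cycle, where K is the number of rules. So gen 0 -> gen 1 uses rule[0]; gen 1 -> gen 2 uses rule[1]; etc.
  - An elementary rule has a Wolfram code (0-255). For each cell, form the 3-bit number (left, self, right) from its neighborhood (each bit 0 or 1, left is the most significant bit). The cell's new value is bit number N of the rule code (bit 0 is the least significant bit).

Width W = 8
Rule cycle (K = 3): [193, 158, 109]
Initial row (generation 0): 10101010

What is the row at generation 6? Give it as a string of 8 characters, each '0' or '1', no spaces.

Gen 0: 10101010
Gen 1 (rule 193): 00000000
Gen 2 (rule 158): 00000000
Gen 3 (rule 109): 11111111
Gen 4 (rule 193): 01111111
Gen 5 (rule 158): 11111110
Gen 6 (rule 109): 10000010

Answer: 10000010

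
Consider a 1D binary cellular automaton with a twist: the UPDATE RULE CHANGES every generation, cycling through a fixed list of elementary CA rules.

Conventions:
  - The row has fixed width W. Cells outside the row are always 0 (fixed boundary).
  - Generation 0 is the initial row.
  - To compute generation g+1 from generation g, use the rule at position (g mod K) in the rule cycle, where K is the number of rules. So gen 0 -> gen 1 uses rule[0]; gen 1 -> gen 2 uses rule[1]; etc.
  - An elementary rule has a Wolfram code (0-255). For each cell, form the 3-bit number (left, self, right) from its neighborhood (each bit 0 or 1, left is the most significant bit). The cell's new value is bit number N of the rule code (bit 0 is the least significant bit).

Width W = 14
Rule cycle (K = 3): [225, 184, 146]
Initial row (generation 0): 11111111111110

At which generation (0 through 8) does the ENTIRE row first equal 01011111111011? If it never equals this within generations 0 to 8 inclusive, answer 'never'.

Answer: 4

Derivation:
Gen 0: 11111111111110
Gen 1 (rule 225): 01111111111110
Gen 2 (rule 184): 01111111111101
Gen 3 (rule 146): 10111111111000
Gen 4 (rule 225): 01011111111011
Gen 5 (rule 184): 00111111110110
Gen 6 (rule 146): 01011111100001
Gen 7 (rule 225): 00101111101100
Gen 8 (rule 184): 00011111011010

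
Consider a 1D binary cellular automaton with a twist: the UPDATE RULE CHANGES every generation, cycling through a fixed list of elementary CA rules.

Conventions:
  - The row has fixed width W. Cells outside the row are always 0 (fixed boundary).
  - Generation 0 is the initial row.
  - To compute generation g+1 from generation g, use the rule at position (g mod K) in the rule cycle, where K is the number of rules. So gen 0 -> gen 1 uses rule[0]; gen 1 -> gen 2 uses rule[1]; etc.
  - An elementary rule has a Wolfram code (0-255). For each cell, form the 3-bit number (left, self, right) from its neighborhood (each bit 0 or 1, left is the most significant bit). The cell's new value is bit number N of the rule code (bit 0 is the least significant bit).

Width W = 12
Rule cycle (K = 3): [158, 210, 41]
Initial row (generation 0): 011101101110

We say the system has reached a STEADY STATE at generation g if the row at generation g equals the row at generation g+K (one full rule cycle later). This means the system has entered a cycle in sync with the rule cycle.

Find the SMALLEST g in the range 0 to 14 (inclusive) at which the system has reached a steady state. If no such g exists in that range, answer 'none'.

Answer: 13

Derivation:
Gen 0: 011101101110
Gen 1 (rule 158): 111001001101
Gen 2 (rule 210): 011110110100
Gen 3 (rule 41): 010001101001
Gen 4 (rule 158): 111011001111
Gen 5 (rule 210): 011001110111
Gen 6 (rule 41): 010001001100
Gen 7 (rule 158): 111011111010
Gen 8 (rule 210): 011001111001
Gen 9 (rule 41): 010001000000
Gen 10 (rule 158): 111011100000
Gen 11 (rule 210): 011001110000
Gen 12 (rule 41): 010001000111
Gen 13 (rule 158): 111011101110
Gen 14 (rule 210): 011001100111
Gen 15 (rule 41): 010001000100
Gen 16 (rule 158): 111011101110
Gen 17 (rule 210): 011001100111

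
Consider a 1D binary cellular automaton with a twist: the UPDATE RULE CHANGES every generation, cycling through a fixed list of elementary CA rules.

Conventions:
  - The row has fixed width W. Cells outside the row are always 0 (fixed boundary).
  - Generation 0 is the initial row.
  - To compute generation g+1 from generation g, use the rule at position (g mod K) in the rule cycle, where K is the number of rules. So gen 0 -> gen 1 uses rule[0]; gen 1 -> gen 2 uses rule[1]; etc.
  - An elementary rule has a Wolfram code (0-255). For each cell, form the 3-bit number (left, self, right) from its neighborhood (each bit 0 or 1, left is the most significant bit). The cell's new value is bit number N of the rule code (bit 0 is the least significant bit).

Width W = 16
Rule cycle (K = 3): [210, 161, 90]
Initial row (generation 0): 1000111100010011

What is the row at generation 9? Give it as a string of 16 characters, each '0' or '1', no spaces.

Answer: 1110010110110100

Derivation:
Gen 0: 1000111100010011
Gen 1 (rule 210): 0101011110101101
Gen 2 (rule 161): 0010101101010010
Gen 3 (rule 90): 0100001100001101
Gen 4 (rule 210): 1010010110010100
Gen 5 (rule 161): 0100001000001001
Gen 6 (rule 90): 1010010100010110
Gen 7 (rule 210): 0001100010100011
Gen 8 (rule 161): 1100001001001000
Gen 9 (rule 90): 1110010110110100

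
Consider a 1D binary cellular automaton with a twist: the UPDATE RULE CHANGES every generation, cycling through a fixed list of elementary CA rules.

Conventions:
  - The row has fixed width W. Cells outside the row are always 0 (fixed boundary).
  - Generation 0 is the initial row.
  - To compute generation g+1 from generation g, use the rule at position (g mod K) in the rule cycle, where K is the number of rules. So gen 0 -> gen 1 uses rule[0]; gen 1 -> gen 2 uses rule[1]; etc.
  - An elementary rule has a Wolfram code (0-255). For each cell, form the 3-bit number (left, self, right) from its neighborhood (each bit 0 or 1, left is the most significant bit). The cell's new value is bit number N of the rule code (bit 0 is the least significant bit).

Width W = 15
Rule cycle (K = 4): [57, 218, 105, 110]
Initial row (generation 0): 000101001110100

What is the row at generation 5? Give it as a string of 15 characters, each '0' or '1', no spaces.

Gen 0: 000101001110100
Gen 1 (rule 57): 110010101001011
Gen 2 (rule 218): 111100000110011
Gen 3 (rule 105): 100101110110011
Gen 4 (rule 110): 101111011110111
Gen 5 (rule 57): 011000110001100

Answer: 011000110001100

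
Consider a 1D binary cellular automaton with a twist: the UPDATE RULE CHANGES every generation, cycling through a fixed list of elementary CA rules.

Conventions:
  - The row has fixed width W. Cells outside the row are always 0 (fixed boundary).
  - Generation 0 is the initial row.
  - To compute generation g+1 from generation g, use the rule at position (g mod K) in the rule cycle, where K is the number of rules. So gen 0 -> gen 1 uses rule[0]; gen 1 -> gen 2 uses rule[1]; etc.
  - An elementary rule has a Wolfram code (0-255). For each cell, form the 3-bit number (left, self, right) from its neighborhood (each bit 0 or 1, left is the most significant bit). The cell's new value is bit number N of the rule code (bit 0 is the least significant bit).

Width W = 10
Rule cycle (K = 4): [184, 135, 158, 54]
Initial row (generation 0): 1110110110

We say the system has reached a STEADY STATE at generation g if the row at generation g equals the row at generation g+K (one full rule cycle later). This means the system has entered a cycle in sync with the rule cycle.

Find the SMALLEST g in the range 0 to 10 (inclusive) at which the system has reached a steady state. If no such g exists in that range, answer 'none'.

Gen 0: 1110110110
Gen 1 (rule 184): 1101101101
Gen 2 (rule 135): 0000000001
Gen 3 (rule 158): 0000000011
Gen 4 (rule 54): 0000000100
Gen 5 (rule 184): 0000000010
Gen 6 (rule 135): 1111111110
Gen 7 (rule 158): 1111111101
Gen 8 (rule 54): 0000000011
Gen 9 (rule 184): 0000000010
Gen 10 (rule 135): 1111111110
Gen 11 (rule 158): 1111111101
Gen 12 (rule 54): 0000000011
Gen 13 (rule 184): 0000000010
Gen 14 (rule 135): 1111111110

Answer: 5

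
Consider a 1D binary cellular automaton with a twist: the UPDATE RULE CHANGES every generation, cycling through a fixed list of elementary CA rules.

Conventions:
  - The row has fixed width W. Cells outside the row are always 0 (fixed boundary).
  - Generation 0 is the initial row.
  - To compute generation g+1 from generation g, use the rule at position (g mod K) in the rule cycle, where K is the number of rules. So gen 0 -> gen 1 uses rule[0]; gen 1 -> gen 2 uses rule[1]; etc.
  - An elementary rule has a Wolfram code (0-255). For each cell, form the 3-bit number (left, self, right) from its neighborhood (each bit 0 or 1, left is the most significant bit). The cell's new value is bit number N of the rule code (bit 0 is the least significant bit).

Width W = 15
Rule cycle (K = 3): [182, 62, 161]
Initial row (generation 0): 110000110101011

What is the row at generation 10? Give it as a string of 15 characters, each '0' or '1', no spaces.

Answer: 100111100001001

Derivation:
Gen 0: 110000110101011
Gen 1 (rule 182): 001001001111100
Gen 2 (rule 62): 011111111000010
Gen 3 (rule 161): 001111110011000
Gen 4 (rule 182): 010111101100100
Gen 5 (rule 62): 111100011011110
Gen 6 (rule 161): 011001000101100
Gen 7 (rule 182): 100111101110010
Gen 8 (rule 62): 111100011001111
Gen 9 (rule 161): 011001000000110
Gen 10 (rule 182): 100111100001001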